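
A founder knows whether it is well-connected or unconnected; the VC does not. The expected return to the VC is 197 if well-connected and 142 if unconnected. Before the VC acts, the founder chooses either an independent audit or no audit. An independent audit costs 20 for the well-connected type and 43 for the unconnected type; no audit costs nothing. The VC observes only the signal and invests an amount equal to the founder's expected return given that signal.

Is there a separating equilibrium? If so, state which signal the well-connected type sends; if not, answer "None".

Try well-connected → audit, unconnected → no audit:
  If types separate, audit earns payment 197 and no audit earns 142.
  Well-connected: audit gives 197 − 20 = 177; no audit gives 142 − 0 = 142. No deviation. ✓
  Unconnected: no audit gives 142 − 0 = 142; audit gives 197 − 43 = 154. Would deviate. ✗
Try well-connected → no audit, unconnected → audit:
  If types separate, no audit earns payment 197 and audit earns 142.
  Well-connected: no audit gives 197 − 0 = 197; audit gives 142 − 20 = 122. No deviation. ✓
  Unconnected: audit gives 142 − 43 = 99; no audit gives 197 − 0 = 197. Would deviate. ✗
Neither assignment is incentive-compatible.

None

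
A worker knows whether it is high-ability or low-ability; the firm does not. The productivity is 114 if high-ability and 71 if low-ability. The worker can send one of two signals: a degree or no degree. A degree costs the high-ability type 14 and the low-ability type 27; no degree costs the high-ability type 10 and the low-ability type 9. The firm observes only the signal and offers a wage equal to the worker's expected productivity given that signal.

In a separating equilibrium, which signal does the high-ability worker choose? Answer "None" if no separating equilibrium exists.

Try high-ability → degree, low-ability → no degree:
  If types separate, degree earns payment 114 and no degree earns 71.
  High-ability: degree gives 114 − 14 = 100; no degree gives 71 − 10 = 61. No deviation. ✓
  Low-ability: no degree gives 71 − 9 = 62; degree gives 114 − 27 = 87. Would deviate. ✗
Try high-ability → no degree, low-ability → degree:
  If types separate, no degree earns payment 114 and degree earns 71.
  High-ability: no degree gives 114 − 10 = 104; degree gives 71 − 14 = 57. No deviation. ✓
  Low-ability: degree gives 71 − 27 = 44; no degree gives 114 − 9 = 105. Would deviate. ✗
Neither assignment is incentive-compatible.

None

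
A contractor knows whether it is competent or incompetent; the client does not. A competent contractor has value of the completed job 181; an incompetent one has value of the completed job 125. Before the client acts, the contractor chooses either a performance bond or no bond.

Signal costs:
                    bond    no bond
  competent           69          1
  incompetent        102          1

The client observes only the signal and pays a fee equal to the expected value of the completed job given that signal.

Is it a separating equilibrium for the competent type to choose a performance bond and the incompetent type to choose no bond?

If types separate, bond earns payment 181 and no bond earns 125.
Competent: bond gives 181 − 69 = 112; no bond gives 125 − 1 = 124. Would deviate. ✗
Incompetent: no bond gives 125 − 1 = 124; bond gives 181 − 102 = 79. No deviation. ✓

No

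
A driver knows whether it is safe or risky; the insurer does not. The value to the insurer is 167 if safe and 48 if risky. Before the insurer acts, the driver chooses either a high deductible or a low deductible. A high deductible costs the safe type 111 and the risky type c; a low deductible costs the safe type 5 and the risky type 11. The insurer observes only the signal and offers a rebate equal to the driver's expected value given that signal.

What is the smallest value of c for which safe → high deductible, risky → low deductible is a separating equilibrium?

Under separation: high deductible → safe (pays 167); low deductible → risky (pays 48).
Safe: 167 − 111 = 56 ≥ 48 − 5 = 43. Holds regardless of c. ✓
Risky: 48 − 11 ≥ 167 − c, so c ≥ 167 − 37 = 130.

130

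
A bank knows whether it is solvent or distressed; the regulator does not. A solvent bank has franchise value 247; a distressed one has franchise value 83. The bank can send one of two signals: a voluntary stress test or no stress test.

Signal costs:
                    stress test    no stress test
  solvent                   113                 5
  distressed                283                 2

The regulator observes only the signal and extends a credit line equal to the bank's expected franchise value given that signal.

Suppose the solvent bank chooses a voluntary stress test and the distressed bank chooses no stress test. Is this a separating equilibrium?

Yes

If types separate, stress test earns payment 247 and no stress test earns 83.
Solvent: stress test gives 247 − 113 = 134; no stress test gives 83 − 5 = 78. No deviation. ✓
Distressed: no stress test gives 83 − 2 = 81; stress test gives 247 − 283 = -36. No deviation. ✓
Both incentive constraints hold.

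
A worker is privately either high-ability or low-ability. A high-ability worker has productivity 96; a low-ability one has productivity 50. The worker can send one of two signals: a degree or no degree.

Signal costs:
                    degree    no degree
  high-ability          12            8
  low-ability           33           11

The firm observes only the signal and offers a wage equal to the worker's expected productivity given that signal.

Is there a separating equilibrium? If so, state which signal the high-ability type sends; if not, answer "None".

None

Try high-ability → degree, low-ability → no degree:
  If types separate, degree earns payment 96 and no degree earns 50.
  High-ability: degree gives 96 − 12 = 84; no degree gives 50 − 8 = 42. No deviation. ✓
  Low-ability: no degree gives 50 − 11 = 39; degree gives 96 − 33 = 63. Would deviate. ✗
Try high-ability → no degree, low-ability → degree:
  If types separate, no degree earns payment 96 and degree earns 50.
  High-ability: no degree gives 96 − 8 = 88; degree gives 50 − 12 = 38. No deviation. ✓
  Low-ability: degree gives 50 − 33 = 17; no degree gives 96 − 11 = 85. Would deviate. ✗
Neither assignment is incentive-compatible.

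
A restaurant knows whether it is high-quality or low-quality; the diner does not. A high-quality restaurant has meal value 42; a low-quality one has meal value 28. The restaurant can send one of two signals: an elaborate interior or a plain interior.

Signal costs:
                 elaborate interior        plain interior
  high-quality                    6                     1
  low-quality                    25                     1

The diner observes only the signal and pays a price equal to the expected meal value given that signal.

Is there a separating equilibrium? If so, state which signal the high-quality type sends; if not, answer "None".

Try high-quality → elaborate interior, low-quality → plain interior:
  If types separate, elaborate interior earns payment 42 and plain interior earns 28.
  High-quality: elaborate interior gives 42 − 6 = 36; plain interior gives 28 − 1 = 27. No deviation. ✓
  Low-quality: plain interior gives 28 − 1 = 27; elaborate interior gives 42 − 25 = 17. No deviation. ✓
Both hold — the high-quality type sends elaborate interior.

elaborate interior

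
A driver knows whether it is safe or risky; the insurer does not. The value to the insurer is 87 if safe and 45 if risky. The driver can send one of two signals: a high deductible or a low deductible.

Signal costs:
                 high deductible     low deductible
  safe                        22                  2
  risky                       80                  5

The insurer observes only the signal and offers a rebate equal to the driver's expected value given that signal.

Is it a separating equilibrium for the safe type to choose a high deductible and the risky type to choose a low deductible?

Yes

If types separate, high deductible earns payment 87 and low deductible earns 45.
Safe: high deductible gives 87 − 22 = 65; low deductible gives 45 − 2 = 43. No deviation. ✓
Risky: low deductible gives 45 − 5 = 40; high deductible gives 87 − 80 = 7. No deviation. ✓
Both incentive constraints hold.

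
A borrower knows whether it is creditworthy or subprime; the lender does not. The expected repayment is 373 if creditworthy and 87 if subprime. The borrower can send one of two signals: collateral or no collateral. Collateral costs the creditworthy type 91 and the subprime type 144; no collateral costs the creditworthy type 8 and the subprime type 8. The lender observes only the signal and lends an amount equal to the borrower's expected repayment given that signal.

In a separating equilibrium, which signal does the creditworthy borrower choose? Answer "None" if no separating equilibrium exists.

Try creditworthy → collateral, subprime → no collateral:
  If types separate, collateral earns payment 373 and no collateral earns 87.
  Creditworthy: collateral gives 373 − 91 = 282; no collateral gives 87 − 8 = 79. No deviation. ✓
  Subprime: no collateral gives 87 − 8 = 79; collateral gives 373 − 144 = 229. Would deviate. ✗
Try creditworthy → no collateral, subprime → collateral:
  If types separate, no collateral earns payment 373 and collateral earns 87.
  Creditworthy: no collateral gives 373 − 8 = 365; collateral gives 87 − 91 = -4. No deviation. ✓
  Subprime: collateral gives 87 − 144 = -57; no collateral gives 373 − 8 = 365. Would deviate. ✗
Neither assignment is incentive-compatible.

None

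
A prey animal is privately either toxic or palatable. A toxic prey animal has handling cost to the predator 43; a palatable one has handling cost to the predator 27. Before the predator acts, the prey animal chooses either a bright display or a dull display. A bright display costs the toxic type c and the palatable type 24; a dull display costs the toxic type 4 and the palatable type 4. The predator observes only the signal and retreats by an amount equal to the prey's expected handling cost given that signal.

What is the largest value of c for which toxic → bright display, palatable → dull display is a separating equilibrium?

Under separation: bright display → toxic (pays 43); dull display → palatable (pays 27).
Palatable: 27 − 4 = 23 ≥ 43 − 24 = 19. Holds regardless of c. ✓
Toxic: 43 − c ≥ 27 − 4, so c ≤ 43 − 23 = 20.

20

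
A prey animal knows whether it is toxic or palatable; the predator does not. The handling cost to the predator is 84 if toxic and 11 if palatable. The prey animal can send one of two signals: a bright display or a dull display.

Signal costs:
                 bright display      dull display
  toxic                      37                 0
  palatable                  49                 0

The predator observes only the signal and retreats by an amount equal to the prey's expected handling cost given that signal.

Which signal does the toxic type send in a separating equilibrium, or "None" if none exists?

None

Try toxic → bright display, palatable → dull display:
  Under separation the predator infers type exactly: bright display → toxic (pays 84), dull display → palatable (pays 11).
  Toxic: bright display gives 84 − 37 = 47; dull display gives 11 − 0 = 11. No deviation. ✓
  Palatable: dull display gives 11 − 0 = 11; bright display gives 84 − 49 = 35. Would deviate. ✗
Try toxic → dull display, palatable → bright display:
  Under separation the predator infers type exactly: dull display → toxic (pays 84), bright display → palatable (pays 11).
  Toxic: dull display gives 84 − 0 = 84; bright display gives 11 − 37 = -26. No deviation. ✓
  Palatable: bright display gives 11 − 49 = -38; dull display gives 84 − 0 = 84. Would deviate. ✗
Neither assignment is incentive-compatible.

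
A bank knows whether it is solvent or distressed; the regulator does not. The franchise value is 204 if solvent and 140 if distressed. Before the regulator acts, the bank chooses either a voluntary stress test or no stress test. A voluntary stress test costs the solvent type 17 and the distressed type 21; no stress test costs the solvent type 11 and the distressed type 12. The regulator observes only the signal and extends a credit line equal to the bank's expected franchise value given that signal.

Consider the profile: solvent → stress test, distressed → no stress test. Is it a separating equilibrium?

If types separate, stress test earns payment 204 and no stress test earns 140.
Solvent: stress test gives 204 − 17 = 187; no stress test gives 140 − 11 = 129. No deviation. ✓
Distressed: no stress test gives 140 − 12 = 128; stress test gives 204 − 21 = 183. Would deviate. ✗

No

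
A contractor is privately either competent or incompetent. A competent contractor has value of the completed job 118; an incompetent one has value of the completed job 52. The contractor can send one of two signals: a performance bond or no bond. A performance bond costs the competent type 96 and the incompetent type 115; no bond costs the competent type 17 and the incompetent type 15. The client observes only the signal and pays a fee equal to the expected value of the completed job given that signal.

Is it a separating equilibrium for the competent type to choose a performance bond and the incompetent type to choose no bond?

If types separate, bond earns payment 118 and no bond earns 52.
Competent: bond gives 118 − 96 = 22; no bond gives 52 − 17 = 35. Would deviate. ✗
Incompetent: no bond gives 52 − 15 = 37; bond gives 118 − 115 = 3. No deviation. ✓

No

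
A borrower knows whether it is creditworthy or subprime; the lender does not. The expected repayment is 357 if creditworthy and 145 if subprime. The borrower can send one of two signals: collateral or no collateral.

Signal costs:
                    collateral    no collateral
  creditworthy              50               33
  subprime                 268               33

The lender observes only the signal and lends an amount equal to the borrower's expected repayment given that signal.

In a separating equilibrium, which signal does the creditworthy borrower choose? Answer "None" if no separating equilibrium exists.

collateral

Try creditworthy → collateral, subprime → no collateral:
  If types separate, collateral earns payment 357 and no collateral earns 145.
  Creditworthy: collateral gives 357 − 50 = 307; no collateral gives 145 − 33 = 112. No deviation. ✓
  Subprime: no collateral gives 145 − 33 = 112; collateral gives 357 − 268 = 89. No deviation. ✓
Both hold — the creditworthy type sends collateral.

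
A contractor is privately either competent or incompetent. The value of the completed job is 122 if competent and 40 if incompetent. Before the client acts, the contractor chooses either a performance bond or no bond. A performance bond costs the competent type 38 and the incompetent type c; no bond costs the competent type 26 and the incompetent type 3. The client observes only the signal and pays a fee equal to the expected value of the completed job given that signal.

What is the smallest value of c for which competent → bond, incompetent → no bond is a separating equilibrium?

85

Under separation: bond → competent (pays 122); no bond → incompetent (pays 40).
Competent: 122 − 38 = 84 ≥ 40 − 26 = 14. Holds regardless of c. ✓
Incompetent: 40 − 3 ≥ 122 − c, so c ≥ 122 − 37 = 85.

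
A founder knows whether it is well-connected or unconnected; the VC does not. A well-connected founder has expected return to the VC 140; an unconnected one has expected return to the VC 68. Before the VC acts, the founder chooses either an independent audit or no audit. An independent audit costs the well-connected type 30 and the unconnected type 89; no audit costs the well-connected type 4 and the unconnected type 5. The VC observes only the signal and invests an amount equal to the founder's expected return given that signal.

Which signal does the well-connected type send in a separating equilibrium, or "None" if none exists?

audit

Try well-connected → audit, unconnected → no audit:
  If types separate, audit earns payment 140 and no audit earns 68.
  Well-connected: audit gives 140 − 30 = 110; no audit gives 68 − 4 = 64. No deviation. ✓
  Unconnected: no audit gives 68 − 5 = 63; audit gives 140 − 89 = 51. No deviation. ✓
Both hold — the well-connected type sends audit.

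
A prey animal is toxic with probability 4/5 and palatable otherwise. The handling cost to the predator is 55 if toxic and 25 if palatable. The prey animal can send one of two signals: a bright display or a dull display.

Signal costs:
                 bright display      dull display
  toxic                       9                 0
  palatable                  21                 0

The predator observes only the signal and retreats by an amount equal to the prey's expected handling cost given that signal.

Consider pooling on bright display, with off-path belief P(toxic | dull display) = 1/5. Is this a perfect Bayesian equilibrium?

No

At the pooled signal (bright display) the predator holds the prior 4/5 and pays 4/5·55 + 1/5·25 = 49. Off-path (dull display) belief 1/5 gives 1/5·55 + 4/5·25 = 31.
Toxic: bright display gives 49 − 9 = 40; dull display gives 31 − 0 = 31. Stays. ✓
Palatable: bright display gives 49 − 21 = 28; dull display gives 31 − 0 = 31. Deviates. ✗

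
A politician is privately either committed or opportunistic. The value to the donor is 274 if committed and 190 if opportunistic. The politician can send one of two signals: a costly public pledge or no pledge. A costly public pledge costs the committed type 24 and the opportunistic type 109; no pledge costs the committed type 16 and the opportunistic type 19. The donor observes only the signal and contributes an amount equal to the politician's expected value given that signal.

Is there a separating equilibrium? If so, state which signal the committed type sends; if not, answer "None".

pledge

Try committed → pledge, opportunistic → no pledge:
  If types separate, pledge earns payment 274 and no pledge earns 190.
  Committed: pledge gives 274 − 24 = 250; no pledge gives 190 − 16 = 174. No deviation. ✓
  Opportunistic: no pledge gives 190 − 19 = 171; pledge gives 274 − 109 = 165. No deviation. ✓
Both hold — the committed type sends pledge.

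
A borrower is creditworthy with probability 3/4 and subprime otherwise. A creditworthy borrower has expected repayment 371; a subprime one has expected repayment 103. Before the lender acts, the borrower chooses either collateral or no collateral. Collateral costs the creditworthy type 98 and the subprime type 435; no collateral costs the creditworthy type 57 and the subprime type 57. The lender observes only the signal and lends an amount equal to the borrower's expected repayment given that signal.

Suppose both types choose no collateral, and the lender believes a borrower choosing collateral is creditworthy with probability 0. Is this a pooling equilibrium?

On the equilibrium path (no collateral) the lender holds the prior 3/4 and pays 3/4·371 + 1/4·103 = 304. Off-path (collateral) belief 0 gives 0·371 + 1·103 = 103.
Creditworthy: no collateral gives 304 − 57 = 247; collateral gives 103 − 98 = 5. Stays. ✓
Subprime: no collateral gives 304 − 57 = 247; collateral gives 103 − 435 = -332. Stays. ✓
Beliefs are Bayes-consistent on-path and both types best-respond.

Yes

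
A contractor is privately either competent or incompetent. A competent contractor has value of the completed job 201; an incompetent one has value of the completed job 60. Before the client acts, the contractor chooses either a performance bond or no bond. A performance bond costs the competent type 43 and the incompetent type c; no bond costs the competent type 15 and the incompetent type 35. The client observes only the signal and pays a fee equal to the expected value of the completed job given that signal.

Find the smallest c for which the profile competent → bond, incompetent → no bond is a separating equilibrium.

Under separation: bond → competent (pays 201); no bond → incompetent (pays 60).
Competent: 201 − 43 = 158 ≥ 60 − 15 = 45. Holds regardless of c. ✓
Incompetent: 60 − 35 ≥ 201 − c, so c ≥ 201 − 25 = 176.

176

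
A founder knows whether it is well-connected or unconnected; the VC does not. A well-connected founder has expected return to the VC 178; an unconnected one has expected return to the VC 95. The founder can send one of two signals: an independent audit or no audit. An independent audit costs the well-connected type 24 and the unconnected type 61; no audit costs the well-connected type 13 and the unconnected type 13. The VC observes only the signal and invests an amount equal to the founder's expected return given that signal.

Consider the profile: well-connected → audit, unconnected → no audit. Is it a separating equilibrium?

If types separate, audit earns payment 178 and no audit earns 95.
Well-connected: audit gives 178 − 24 = 154; no audit gives 95 − 13 = 82. No deviation. ✓
Unconnected: no audit gives 95 − 13 = 82; audit gives 178 − 61 = 117. Would deviate. ✗

No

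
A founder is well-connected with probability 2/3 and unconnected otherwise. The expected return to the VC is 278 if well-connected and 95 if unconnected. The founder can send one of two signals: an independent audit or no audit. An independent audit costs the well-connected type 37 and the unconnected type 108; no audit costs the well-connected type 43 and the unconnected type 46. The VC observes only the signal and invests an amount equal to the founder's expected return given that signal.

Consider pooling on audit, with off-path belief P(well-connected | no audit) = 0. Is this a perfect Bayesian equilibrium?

Yes

At the pooled signal (audit) the VC holds the prior 2/3 and pays 2/3·278 + 1/3·95 = 217. Off-path (no audit) belief 0 gives 0·278 + 1·95 = 95.
Well-connected: audit gives 217 − 37 = 180; no audit gives 95 − 43 = 52. Stays. ✓
Unconnected: audit gives 217 − 108 = 109; no audit gives 95 − 46 = 49. Stays. ✓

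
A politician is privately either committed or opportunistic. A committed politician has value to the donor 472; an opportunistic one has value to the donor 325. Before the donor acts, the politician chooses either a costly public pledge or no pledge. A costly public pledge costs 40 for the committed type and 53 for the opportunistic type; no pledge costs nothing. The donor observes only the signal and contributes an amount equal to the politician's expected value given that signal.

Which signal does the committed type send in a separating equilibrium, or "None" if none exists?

Try committed → pledge, opportunistic → no pledge:
  If types separate, pledge earns payment 472 and no pledge earns 325.
  Committed: pledge gives 472 − 40 = 432; no pledge gives 325 − 0 = 325. No deviation. ✓
  Opportunistic: no pledge gives 325 − 0 = 325; pledge gives 472 − 53 = 419. Would deviate. ✗
Try committed → no pledge, opportunistic → pledge:
  If types separate, no pledge earns payment 472 and pledge earns 325.
  Committed: no pledge gives 472 − 0 = 472; pledge gives 325 − 40 = 285. No deviation. ✓
  Opportunistic: pledge gives 325 − 53 = 272; no pledge gives 472 − 0 = 472. Would deviate. ✗
Neither assignment is incentive-compatible.

None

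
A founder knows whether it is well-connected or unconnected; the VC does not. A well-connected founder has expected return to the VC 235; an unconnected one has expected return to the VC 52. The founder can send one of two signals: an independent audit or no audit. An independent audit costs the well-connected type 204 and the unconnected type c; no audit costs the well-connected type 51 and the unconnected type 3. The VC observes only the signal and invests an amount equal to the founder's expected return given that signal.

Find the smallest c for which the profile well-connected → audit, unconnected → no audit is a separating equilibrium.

Under separation: audit → well-connected (pays 235); no audit → unconnected (pays 52).
Well-connected: 235 − 204 = 31 ≥ 52 − 51 = 1. Holds regardless of c. ✓
Unconnected: 52 − 3 ≥ 235 − c, so c ≥ 235 − 49 = 186.

186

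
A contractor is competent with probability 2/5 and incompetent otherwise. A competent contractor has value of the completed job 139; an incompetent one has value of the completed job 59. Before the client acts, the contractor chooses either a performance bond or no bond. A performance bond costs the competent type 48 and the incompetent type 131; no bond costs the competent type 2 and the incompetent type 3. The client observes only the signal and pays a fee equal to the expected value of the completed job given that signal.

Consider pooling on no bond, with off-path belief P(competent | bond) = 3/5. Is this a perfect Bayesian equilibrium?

At the pooled signal (no bond) the client holds the prior 2/5 and pays 2/5·139 + 3/5·59 = 91. Off-path (bond) belief 3/5 gives 3/5·139 + 2/5·59 = 107.
Competent: no bond gives 91 − 2 = 89; bond gives 107 − 48 = 59. Stays. ✓
Incompetent: no bond gives 91 − 3 = 88; bond gives 107 − 131 = -24. Stays. ✓

Yes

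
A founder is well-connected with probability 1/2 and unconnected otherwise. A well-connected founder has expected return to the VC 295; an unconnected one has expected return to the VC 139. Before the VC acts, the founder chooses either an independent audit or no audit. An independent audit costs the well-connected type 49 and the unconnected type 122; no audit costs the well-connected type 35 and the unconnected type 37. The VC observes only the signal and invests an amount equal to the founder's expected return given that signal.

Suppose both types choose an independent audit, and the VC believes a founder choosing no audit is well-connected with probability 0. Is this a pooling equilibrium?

No

At the pooled signal (audit) the VC holds the prior 1/2 and pays 1/2·295 + 1/2·139 = 217. Off-path (no audit) belief 0 gives 0·295 + 1·139 = 139.
Well-connected: audit gives 217 − 49 = 168; no audit gives 139 − 35 = 104. Stays. ✓
Unconnected: audit gives 217 − 122 = 95; no audit gives 139 − 37 = 102. Deviates. ✗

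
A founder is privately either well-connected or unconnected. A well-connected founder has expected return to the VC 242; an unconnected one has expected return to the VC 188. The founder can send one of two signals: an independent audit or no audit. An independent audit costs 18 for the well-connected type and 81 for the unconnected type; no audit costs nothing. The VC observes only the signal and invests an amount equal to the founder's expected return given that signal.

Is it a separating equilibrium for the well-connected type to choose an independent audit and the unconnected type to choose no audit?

Under separation the VC infers type exactly: audit → well-connected (pays 242), no audit → unconnected (pays 188).
Well-connected: audit gives 242 − 18 = 224; no audit gives 188 − 0 = 188. No deviation. ✓
Unconnected: no audit gives 188 − 0 = 188; audit gives 242 − 81 = 161. No deviation. ✓
Both incentive constraints hold.

Yes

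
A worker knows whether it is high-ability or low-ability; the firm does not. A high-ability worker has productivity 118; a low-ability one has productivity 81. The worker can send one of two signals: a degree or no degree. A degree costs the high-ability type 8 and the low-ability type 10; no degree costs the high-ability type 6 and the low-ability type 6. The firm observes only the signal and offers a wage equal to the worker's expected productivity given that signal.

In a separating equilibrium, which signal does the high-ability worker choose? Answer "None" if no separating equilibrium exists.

None

Try high-ability → degree, low-ability → no degree:
  If types separate, degree earns payment 118 and no degree earns 81.
  High-ability: degree gives 118 − 8 = 110; no degree gives 81 − 6 = 75. No deviation. ✓
  Low-ability: no degree gives 81 − 6 = 75; degree gives 118 − 10 = 108. Would deviate. ✗
Try high-ability → no degree, low-ability → degree:
  If types separate, no degree earns payment 118 and degree earns 81.
  High-ability: no degree gives 118 − 6 = 112; degree gives 81 − 8 = 73. No deviation. ✓
  Low-ability: degree gives 81 − 10 = 71; no degree gives 118 − 6 = 112. Would deviate. ✗
Neither assignment is incentive-compatible.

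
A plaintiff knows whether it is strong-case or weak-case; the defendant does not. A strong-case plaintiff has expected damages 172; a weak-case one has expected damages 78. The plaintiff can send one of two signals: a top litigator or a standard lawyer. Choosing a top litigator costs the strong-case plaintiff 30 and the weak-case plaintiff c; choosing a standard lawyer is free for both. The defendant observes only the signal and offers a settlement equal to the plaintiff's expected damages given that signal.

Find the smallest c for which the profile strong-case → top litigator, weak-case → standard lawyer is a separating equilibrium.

94

Under separation: top litigator → strong-case (pays 172); standard lawyer → weak-case (pays 78).
Strong-case: 172 − 30 = 142 ≥ 78 − 0 = 78. Holds regardless of c. ✓
Weak-case: 78 − 0 ≥ 172 − c, so c ≥ 172 − 78 = 94.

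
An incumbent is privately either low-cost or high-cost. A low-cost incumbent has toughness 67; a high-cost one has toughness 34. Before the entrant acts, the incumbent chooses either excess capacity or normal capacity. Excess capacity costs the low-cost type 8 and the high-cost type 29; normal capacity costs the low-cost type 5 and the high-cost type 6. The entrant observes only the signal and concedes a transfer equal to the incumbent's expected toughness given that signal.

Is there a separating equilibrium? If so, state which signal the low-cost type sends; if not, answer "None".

None

Try low-cost → excess capacity, high-cost → normal capacity:
  If types separate, excess capacity earns payment 67 and normal capacity earns 34.
  Low-cost: excess capacity gives 67 − 8 = 59; normal capacity gives 34 − 5 = 29. No deviation. ✓
  High-cost: normal capacity gives 34 − 6 = 28; excess capacity gives 67 − 29 = 38. Would deviate. ✗
Try low-cost → normal capacity, high-cost → excess capacity:
  If types separate, normal capacity earns payment 67 and excess capacity earns 34.
  Low-cost: normal capacity gives 67 − 5 = 62; excess capacity gives 34 − 8 = 26. No deviation. ✓
  High-cost: excess capacity gives 34 − 29 = 5; normal capacity gives 67 − 6 = 61. Would deviate. ✗
Neither assignment is incentive-compatible.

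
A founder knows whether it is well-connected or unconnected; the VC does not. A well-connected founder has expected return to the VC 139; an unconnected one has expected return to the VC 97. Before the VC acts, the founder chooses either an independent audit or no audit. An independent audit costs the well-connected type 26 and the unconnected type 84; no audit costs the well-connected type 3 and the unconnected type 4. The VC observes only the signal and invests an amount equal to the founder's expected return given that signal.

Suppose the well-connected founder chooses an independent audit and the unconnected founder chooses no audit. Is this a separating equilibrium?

Under separation the VC infers type exactly: audit → well-connected (pays 139), no audit → unconnected (pays 97).
Well-connected: audit gives 139 − 26 = 113; no audit gives 97 − 3 = 94. No deviation. ✓
Unconnected: no audit gives 97 − 4 = 93; audit gives 139 − 84 = 55. No deviation. ✓
Both incentive constraints hold.

Yes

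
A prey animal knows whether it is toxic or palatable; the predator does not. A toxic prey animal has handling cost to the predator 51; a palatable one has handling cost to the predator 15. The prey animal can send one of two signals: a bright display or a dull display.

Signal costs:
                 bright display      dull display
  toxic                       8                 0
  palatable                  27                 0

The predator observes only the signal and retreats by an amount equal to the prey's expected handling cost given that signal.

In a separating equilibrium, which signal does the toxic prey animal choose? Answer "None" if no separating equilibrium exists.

Try toxic → bright display, palatable → dull display:
  If types separate, bright display earns payment 51 and dull display earns 15.
  Toxic: bright display gives 51 − 8 = 43; dull display gives 15 − 0 = 15. No deviation. ✓
  Palatable: dull display gives 15 − 0 = 15; bright display gives 51 − 27 = 24. Would deviate. ✗
Try toxic → dull display, palatable → bright display:
  If types separate, dull display earns payment 51 and bright display earns 15.
  Toxic: dull display gives 51 − 0 = 51; bright display gives 15 − 8 = 7. No deviation. ✓
  Palatable: bright display gives 15 − 27 = -12; dull display gives 51 − 0 = 51. Would deviate. ✗
Neither assignment is incentive-compatible.

None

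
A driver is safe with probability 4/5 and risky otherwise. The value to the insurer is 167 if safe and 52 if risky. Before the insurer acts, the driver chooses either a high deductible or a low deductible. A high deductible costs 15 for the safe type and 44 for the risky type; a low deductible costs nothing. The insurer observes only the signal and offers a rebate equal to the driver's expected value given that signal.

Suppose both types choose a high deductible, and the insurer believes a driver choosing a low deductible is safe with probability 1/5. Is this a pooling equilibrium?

Yes

On the equilibrium path (high deductible) the insurer holds the prior 4/5 and pays 4/5·167 + 1/5·52 = 144. Off-path (low deductible) belief 1/5 gives 1/5·167 + 4/5·52 = 75.
Safe: high deductible gives 144 − 15 = 129; low deductible gives 75 − 0 = 75. Stays. ✓
Risky: high deductible gives 144 − 44 = 100; low deductible gives 75 − 0 = 75. Stays. ✓
Beliefs are Bayes-consistent on-path and both types best-respond.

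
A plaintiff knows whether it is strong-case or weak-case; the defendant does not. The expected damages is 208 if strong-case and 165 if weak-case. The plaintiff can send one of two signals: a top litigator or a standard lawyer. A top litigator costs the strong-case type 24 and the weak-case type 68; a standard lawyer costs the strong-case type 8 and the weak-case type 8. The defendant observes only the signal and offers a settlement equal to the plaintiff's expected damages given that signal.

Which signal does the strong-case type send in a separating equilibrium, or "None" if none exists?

Try strong-case → top litigator, weak-case → standard lawyer:
  If types separate, top litigator earns payment 208 and standard lawyer earns 165.
  Strong-case: top litigator gives 208 − 24 = 184; standard lawyer gives 165 − 8 = 157. No deviation. ✓
  Weak-case: standard lawyer gives 165 − 8 = 157; top litigator gives 208 − 68 = 140. No deviation. ✓
Both hold — the strong-case type sends top litigator.

top litigator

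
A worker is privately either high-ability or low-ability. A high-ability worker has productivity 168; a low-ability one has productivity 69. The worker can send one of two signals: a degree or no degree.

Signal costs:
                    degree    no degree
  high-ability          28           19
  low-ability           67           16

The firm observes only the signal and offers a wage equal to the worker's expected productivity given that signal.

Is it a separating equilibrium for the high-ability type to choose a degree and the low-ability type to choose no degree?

If types separate, degree earns payment 168 and no degree earns 69.
High-ability: degree gives 168 − 28 = 140; no degree gives 69 − 19 = 50. No deviation. ✓
Low-ability: no degree gives 69 − 16 = 53; degree gives 168 − 67 = 101. Would deviate. ✗

No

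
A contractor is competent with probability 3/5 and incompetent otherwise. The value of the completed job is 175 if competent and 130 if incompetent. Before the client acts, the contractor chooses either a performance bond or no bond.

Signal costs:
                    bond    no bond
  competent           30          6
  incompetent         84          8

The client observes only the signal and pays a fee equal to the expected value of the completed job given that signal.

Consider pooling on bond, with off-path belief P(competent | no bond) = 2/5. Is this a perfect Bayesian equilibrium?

On the equilibrium path (bond) the client holds the prior 3/5 and pays 3/5·175 + 2/5·130 = 157. Off-path (no bond) belief 2/5 gives 2/5·175 + 3/5·130 = 148.
Competent: bond gives 157 − 30 = 127; no bond gives 148 − 6 = 142. Deviates. ✗
Incompetent: bond gives 157 − 84 = 73; no bond gives 148 − 8 = 140. Deviates. ✗

No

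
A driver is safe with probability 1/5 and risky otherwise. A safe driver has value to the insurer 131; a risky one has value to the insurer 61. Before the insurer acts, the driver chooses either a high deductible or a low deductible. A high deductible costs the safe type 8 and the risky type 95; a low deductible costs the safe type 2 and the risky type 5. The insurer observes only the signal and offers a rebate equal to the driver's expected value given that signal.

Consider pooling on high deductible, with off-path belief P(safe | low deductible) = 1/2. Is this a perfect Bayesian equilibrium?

On the equilibrium path (high deductible) the insurer holds the prior 1/5 and pays 1/5·131 + 4/5·61 = 75. Off-path (low deductible) belief 1/2 gives 1/2·131 + 1/2·61 = 96.
Safe: high deductible gives 75 − 8 = 67; low deductible gives 96 − 2 = 94. Deviates. ✗
Risky: high deductible gives 75 − 95 = -20; low deductible gives 96 − 5 = 91. Deviates. ✗

No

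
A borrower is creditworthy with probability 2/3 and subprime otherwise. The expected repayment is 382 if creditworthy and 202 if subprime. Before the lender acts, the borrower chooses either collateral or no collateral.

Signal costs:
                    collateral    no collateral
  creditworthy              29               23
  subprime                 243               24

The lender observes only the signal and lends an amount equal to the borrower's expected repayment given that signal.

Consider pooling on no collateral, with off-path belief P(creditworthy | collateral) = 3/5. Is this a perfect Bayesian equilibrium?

Yes

At the pooled signal (no collateral) the lender holds the prior 2/3 and pays 2/3·382 + 1/3·202 = 322. Off-path (collateral) belief 3/5 gives 3/5·382 + 2/5·202 = 310.
Creditworthy: no collateral gives 322 − 23 = 299; collateral gives 310 − 29 = 281. Stays. ✓
Subprime: no collateral gives 322 − 24 = 298; collateral gives 310 − 243 = 67. Stays. ✓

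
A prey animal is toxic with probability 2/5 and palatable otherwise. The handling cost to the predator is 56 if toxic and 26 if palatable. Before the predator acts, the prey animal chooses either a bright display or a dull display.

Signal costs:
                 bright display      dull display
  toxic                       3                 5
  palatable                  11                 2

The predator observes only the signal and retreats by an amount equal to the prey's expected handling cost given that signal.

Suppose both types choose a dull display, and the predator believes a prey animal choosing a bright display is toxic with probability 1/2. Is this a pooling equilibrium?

No

At the pooled signal (dull display) the predator holds the prior 2/5 and pays 2/5·56 + 3/5·26 = 38. Off-path (bright display) belief 1/2 gives 1/2·56 + 1/2·26 = 41.
Toxic: dull display gives 38 − 5 = 33; bright display gives 41 − 3 = 38. Deviates. ✗
Palatable: dull display gives 38 − 2 = 36; bright display gives 41 − 11 = 30. Stays. ✓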